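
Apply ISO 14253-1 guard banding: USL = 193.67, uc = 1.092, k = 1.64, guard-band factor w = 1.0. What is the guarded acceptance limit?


U = k * uc = 1.64 * 1.092 = 1.79088
guard band g = w * U = 1.0 * 1.79088 = 1.79088
AL = USL - g = 193.67 - 1.79088
AL = 191.8791

191.8791


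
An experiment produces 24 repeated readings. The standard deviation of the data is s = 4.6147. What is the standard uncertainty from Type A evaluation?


u_A = s / sqrt(n)
u_A = 4.6147 / sqrt(24)
u_A = 4.6147 / 4.8989795
u_A = 0.9420

0.9420


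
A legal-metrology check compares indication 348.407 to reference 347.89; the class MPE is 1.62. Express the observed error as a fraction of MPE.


e = indication - reference = 348.407 - 347.89 = 0.5170
|e| = 0.5170
ratio = |e| / MPE = 0.5170 / 1.62
ratio = 0.3191

0.3191


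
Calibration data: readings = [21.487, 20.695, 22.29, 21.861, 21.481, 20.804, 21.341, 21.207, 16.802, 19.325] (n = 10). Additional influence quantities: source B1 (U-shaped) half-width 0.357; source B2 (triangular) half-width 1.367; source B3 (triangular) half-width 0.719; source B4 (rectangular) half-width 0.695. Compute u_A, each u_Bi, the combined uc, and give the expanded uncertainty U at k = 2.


mean = (21.487 + 20.695 + 22.29 + 21.861 + 21.481 + 20.804 + 21.341 + 21.207 + 16.802 + 19.325) / 10 = 20.7293
s = sqrt(sum((x - mean)^2)/(n-1)) = 1.5937575
u_A = s / sqrt(n) = 1.5937575 / sqrt(10) = 0.50399037
u_B1 = 0.357 / sqrt(2) = 0.25243712
u_B2 = 1.367 / sqrt(6) = 0.55807541
u_B3 = 0.719 / sqrt(6) = 0.29353052
u_B4 = 0.695 / sqrt(3) = 0.40125844
uc = sqrt(0.50399037^2 + 0.25243712^2 + 0.55807541^2 + 0.29353052^2 + 0.40125844^2) = 0.93613432
U = k * uc = 2 * 0.93613432
U = 1.8723

1.8723


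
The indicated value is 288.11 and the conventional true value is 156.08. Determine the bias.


Systematic error = measured - true
= 288.11 - 156.08
= 132.0300

132.0300


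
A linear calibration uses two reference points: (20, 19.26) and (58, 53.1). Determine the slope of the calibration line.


slope = (y2 - y1) / (x2 - x1)
= (53.1 - 19.26) / (58 - 20)
= 33.8400 / 38
= 0.8905

0.8905


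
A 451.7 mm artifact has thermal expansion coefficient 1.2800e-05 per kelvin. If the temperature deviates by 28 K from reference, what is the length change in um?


dL = L * alpha * dT
= 451.7 * 1.2800e-05 * 28
= 0.1618893 mm
dL_um = 0.1618893 * 1000 = 161.8893 um

161.8893


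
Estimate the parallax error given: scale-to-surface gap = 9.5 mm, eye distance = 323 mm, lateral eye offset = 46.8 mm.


error = h * offset / d
= 9.5 * 46.8 / 323
= 1.3765

1.3765


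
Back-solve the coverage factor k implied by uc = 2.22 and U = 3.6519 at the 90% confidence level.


k = U / uc
k = 3.6519 / 2.22
k = 1.645

1.645


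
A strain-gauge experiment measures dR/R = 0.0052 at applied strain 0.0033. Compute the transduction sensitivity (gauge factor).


GF = (dR/R) / epsilon
= 0.0052 / 0.0033
= 1.5758

1.5758


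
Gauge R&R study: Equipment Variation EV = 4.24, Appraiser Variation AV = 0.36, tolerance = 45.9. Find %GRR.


GRR = sqrt(EV^2 + AV^2) = sqrt(4.24^2 + 0.36^2) = 4.2552556
%GRR = GRR / tol * 100 = 4.2552556 / 45.9 * 100
%GRR = 9.2707

9.2707


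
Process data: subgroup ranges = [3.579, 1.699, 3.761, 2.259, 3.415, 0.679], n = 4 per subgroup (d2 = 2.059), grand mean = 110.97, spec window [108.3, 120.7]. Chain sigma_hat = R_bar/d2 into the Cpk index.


R_bar = (3.579 + 1.699 + 3.761 + 2.259 + 3.415 + 0.679) / 6 = 2.5653333
sigma = R_bar / d2 = 2.5653333 / 2.059 = 1.2459122
Cp = (USL - LSL)/(6*sigma) = (120.7 - 108.3)/(6*1.2459122) = 1.6588
Cpu = (120.7 - 110.97)/(3*1.2459122) = 2.6032
Cpl = (110.97 - 108.3)/(3*1.2459122) = 0.7143
Cpk = min(Cpu, Cpl) = 0.7143

0.7143


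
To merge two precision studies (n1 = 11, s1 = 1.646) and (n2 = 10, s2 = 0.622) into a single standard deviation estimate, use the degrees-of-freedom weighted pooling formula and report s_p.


s_p = sqrt(((n1-1)*s1^2 + (n2-1)*s2^2) / (n1+n2-2))
numerator = (11-1)*1.646^2 + (10-1)*0.622^2 = 27.09316 + 3.481956 = 30.575116
denominator = 11 + 10 - 2 = 19
s_p^2 = 30.575116 / 19 = 1.6092166
s_p = sqrt(1.6092166) = 1.2685

1.2685


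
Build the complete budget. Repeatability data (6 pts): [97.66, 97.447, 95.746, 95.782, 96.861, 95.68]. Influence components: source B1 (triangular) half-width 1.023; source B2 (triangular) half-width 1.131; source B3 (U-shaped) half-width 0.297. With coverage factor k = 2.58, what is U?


mean = (97.66 + 97.447 + 95.746 + 95.782 + 96.861 + 95.68) / 6 = 96.52933333
s = sqrt(sum((x - mean)^2)/(n-1)) = 0.90818581
u_A = s / sqrt(n) = 0.90818581 / sqrt(6) = 0.3707653
u_B1 = 1.023 / sqrt(6) = 0.417638
u_B2 = 1.131 / sqrt(6) = 0.46172882
u_B3 = 0.297 / sqrt(2) = 0.21001071
uc = sqrt(0.3707653^2 + 0.417638^2 + 0.46172882^2 + 0.21001071^2) = 0.75444444
U = k * uc = 2.58 * 0.75444444
U = 1.9465

1.9465


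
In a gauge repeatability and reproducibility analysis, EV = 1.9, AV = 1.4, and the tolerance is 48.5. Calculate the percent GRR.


GRR = sqrt(EV^2 + AV^2) = sqrt(1.9^2 + 1.4^2) = 2.3600847
%GRR = GRR / tol * 100 = 2.3600847 / 48.5 * 100
%GRR = 4.8662

4.8662


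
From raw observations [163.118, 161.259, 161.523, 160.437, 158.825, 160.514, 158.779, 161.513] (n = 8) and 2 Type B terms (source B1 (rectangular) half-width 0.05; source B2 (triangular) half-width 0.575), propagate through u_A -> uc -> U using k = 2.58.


mean = (163.118 + 161.259 + 161.523 + 160.437 + 158.825 + 160.514 + 158.779 + 161.513) / 8 = 160.746
s = sqrt(sum((x - mean)^2)/(n-1)) = 1.4535772
u_A = s / sqrt(n) = 1.4535772 / sqrt(8) = 0.51391715
u_B1 = 0.05 / sqrt(3) = 0.028867513
u_B2 = 0.575 / sqrt(6) = 0.23474277
uc = sqrt(0.51391715^2 + 0.028867513^2 + 0.23474277^2) = 0.56572815
U = k * uc = 2.58 * 0.56572815
U = 1.4596

1.4596


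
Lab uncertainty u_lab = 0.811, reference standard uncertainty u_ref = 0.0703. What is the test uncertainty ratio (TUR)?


TUR = u_lab / u_ref
= 0.811 / 0.0703
= 11.5363

11.5363


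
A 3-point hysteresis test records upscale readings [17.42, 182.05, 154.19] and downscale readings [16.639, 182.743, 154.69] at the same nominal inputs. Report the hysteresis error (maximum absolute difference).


|17.42 - 16.639| = 0.7810
|182.05 - 182.743| = 0.6930
|154.19 - 154.69| = 0.5000
hysteresis = max(diffs) = 0.7810

0.7810


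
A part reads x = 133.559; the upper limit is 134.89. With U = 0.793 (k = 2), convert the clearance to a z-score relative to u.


u = U / k = 0.793 / 2 = 0.3965
margin = |USL - x| = |134.89 - 133.559| = 1.331
z = margin / u = 1.331 / 0.3965
z = 3.3569

3.3569


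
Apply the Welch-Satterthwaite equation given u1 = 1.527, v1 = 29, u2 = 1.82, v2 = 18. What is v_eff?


uc = sqrt(u1^2 + u2^2) = sqrt(1.527^2 + 1.82^2) = 2.3757376
v_eff = uc^4 / (u1^4/v1 + u2^4/v2)
= 2.3757376^4 / (1.527^4/29 + 1.82^4/18)
= 31.856194 / 0.79703659
v_eff = 39.9683

39.9683


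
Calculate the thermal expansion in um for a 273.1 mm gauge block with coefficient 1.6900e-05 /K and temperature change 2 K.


dL = L * alpha * dT
= 273.1 * 1.6900e-05 * 2
= 0.0092308 mm
dL_um = 0.0092308 * 1000 = 9.2308 um

9.2308


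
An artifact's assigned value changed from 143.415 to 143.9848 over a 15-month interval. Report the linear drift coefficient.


rate = (v2 - v1) / months
= (143.9848 - 143.415) / 15
= 0.5698 / 15
= 0.0380

0.0380


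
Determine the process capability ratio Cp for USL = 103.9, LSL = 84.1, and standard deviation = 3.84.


Cp = (USL - LSL) / (6 * sigma)
= (103.9 - 84.1) / (6 * 3.84)
= 19.8000 / 23.0400
= 0.8594

0.8594


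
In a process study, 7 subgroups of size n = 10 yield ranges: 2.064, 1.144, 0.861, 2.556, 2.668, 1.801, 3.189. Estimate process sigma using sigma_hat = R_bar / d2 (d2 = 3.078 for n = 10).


R_bar = (2.064 + 1.144 + 0.861 + 2.556 + 2.668 + 1.801 + 3.189) / 7
R_bar = 14.283 / 7 = 2.0404286
sigma_hat = R_bar / d2 = 2.0404286 / 3.078 = 0.6629

0.6629


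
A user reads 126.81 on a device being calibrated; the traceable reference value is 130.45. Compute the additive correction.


Correction = standard - reading
= 130.45 - 126.81
= 3.6400

3.6400


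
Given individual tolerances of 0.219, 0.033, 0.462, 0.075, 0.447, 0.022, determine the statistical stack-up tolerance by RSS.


RSS = sqrt(0.219^2 + 0.033^2 + 0.462^2 + 0.075^2 + 0.447^2 + 0.022^2)
= sqrt(0.468412)
= 0.6844

0.6844


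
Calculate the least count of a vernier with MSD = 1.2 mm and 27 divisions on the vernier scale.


LC = MSD / n_div
= 1.2 / 27
= 0.0444

0.0444


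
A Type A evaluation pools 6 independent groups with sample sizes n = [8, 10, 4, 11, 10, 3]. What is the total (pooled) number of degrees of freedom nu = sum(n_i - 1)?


nu = sum_i (n_i - 1)
nu = ((8 - 1) + (10 - 1) + (4 - 1) + (11 - 1) + (10 - 1) + (3 - 1))
nu = 7 + 9 + 3 + 10 + 9 + 2
nu = 40

40


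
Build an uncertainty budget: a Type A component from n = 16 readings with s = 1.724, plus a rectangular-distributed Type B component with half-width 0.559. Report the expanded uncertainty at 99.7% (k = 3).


u_A = s / sqrt(n) = 1.724 / sqrt(16) = 0.431
u_B = half_width / sqrt(3) = 0.559 / sqrt(3) = 0.3227388
uc = sqrt(u_A^2 + u_B^2) = sqrt(0.431^2 + 0.3227388^2) = 0.53844344
U = k * uc = 3 * 0.53844344
U = 1.6153

1.6153


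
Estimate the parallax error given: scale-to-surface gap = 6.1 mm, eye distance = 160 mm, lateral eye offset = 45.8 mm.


error = h * offset / d
= 6.1 * 45.8 / 160
= 1.7461

1.7461


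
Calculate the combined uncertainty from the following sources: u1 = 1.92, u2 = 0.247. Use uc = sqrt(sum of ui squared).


uc = sqrt(1.92^2 + 0.247^2)
uc = sqrt(3.747409)
uc = 1.9358

1.9358


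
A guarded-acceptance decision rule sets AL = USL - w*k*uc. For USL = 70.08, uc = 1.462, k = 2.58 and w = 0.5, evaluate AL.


U = k * uc = 2.58 * 1.462 = 3.77196
guard band g = w * U = 0.5 * 3.77196 = 1.88598
AL = USL - g = 70.08 - 1.88598
AL = 68.1940

68.1940


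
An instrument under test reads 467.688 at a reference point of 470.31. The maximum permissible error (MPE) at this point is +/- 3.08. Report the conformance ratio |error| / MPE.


e = indication - reference = 467.688 - 470.31 = -2.6220
|e| = 2.6220
ratio = |e| / MPE = 2.6220 / 3.08
ratio = 0.8513

0.8513


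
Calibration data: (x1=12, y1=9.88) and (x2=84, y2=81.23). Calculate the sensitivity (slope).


slope = (y2 - y1) / (x2 - x1)
= (81.23 - 9.88) / (84 - 12)
= 71.3500 / 72
= 0.9910

0.9910


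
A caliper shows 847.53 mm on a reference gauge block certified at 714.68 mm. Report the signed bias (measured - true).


Systematic error = measured - true
= 847.53 - 714.68
= 132.8500

132.8500


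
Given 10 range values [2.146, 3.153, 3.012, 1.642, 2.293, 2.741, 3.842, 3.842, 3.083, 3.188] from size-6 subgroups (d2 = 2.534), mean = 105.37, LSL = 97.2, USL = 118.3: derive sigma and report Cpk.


R_bar = (2.146 + 3.153 + 3.012 + 1.642 + 2.293 + 2.741 + 3.842 + 3.842 + 3.083 + 3.188) / 10 = 2.8942
sigma = R_bar / d2 = 2.8942 / 2.534 = 1.1421468
Cp = (USL - LSL)/(6*sigma) = (118.3 - 97.2)/(6*1.1421468) = 3.0790
Cpu = (118.3 - 105.37)/(3*1.1421468) = 3.7736
Cpl = (105.37 - 97.2)/(3*1.1421468) = 2.3844
Cpk = min(Cpu, Cpl) = 2.3844

2.3844


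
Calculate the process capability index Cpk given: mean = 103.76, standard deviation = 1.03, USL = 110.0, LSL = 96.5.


Cpu = (USL - mean) / (3*sigma) = (110.0 - 103.76) / (3*1.03) = 2.0194
Cpl = (mean - LSL) / (3*sigma) = (103.76 - 96.5) / (3*1.03) = 2.3495
Cpk = min(Cpu, Cpl) = 2.0194

2.0194


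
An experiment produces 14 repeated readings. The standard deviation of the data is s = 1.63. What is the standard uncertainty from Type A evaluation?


u_A = s / sqrt(n)
u_A = 1.63 / sqrt(14)
u_A = 1.63 / 3.7416574
u_A = 0.4356

0.4356


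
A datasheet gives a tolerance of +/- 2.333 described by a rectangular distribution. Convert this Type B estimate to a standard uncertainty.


u_B = half_width / sqrt(3)
u_B = 2.333 / 1.7320508
u_B = 1.3470

1.3470


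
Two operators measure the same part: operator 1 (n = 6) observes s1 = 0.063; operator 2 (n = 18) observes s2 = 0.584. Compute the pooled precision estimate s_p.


s_p = sqrt(((n1-1)*s1^2 + (n2-1)*s2^2) / (n1+n2-2))
numerator = (6-1)*0.063^2 + (18-1)*0.584^2 = 0.019845 + 5.797952 = 5.817797
denominator = 6 + 18 - 2 = 22
s_p^2 = 5.817797 / 22 = 0.26444532
s_p = sqrt(0.26444532) = 0.5142

0.5142


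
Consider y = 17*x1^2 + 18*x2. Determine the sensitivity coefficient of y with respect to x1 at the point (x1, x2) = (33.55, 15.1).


y = 17*x1^2 + 18*x2
dy/dx1 = 2*17*x1
Evaluate at x1 = 33.55: c1 = 34 * 33.55
c1 = 1140.7000

1140.7000


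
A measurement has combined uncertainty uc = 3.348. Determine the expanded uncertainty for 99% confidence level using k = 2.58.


U = k * uc
U = 2.58 * 3.348
U = 8.6378

8.6378


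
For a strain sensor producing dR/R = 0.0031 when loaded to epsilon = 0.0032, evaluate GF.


GF = (dR/R) / epsilon
= 0.0031 / 0.0032
= 0.9687

0.9687


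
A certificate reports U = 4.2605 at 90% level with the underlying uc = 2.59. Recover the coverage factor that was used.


k = U / uc
k = 4.2605 / 2.59
k = 1.645

1.645


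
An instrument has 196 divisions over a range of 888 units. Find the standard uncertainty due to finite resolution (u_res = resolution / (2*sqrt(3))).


resolution = range / divisions
resolution = 888 / 196 = 4.5306122
u_res = resolution / (2*sqrt(3))
u_res = 4.5306122 / 3.4641016
u_res = 1.3079

1.3079


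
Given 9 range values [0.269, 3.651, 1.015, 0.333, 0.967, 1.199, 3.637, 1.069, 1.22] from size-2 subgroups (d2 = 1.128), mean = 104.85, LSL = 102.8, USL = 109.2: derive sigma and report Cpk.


R_bar = (0.269 + 3.651 + 1.015 + 0.333 + 0.967 + 1.199 + 3.637 + 1.069 + 1.22) / 9 = 1.4844444
sigma = R_bar / d2 = 1.4844444 / 1.128 = 1.3159968
Cp = (USL - LSL)/(6*sigma) = (109.2 - 102.8)/(6*1.3159968) = 0.8105
Cpu = (109.2 - 104.85)/(3*1.3159968) = 1.1018
Cpl = (104.85 - 102.8)/(3*1.3159968) = 0.5193
Cpk = min(Cpu, Cpl) = 0.5193

0.5193


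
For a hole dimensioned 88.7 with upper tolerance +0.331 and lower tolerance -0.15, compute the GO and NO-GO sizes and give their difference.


GO = nominal - lower_tol (smallest hole = maximum material condition)
GO = 88.7 - 0.15 = 88.55
NO-GO = nominal + upper_tol (largest hole = least material condition)
NO-GO = 88.7 + 0.331 = 89.031
spread = NO-GO - GO = 89.031 - 88.55 = 0.4810

0.4810


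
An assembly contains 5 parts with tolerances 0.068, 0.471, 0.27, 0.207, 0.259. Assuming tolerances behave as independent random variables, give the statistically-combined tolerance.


RSS = sqrt(0.068^2 + 0.471^2 + 0.27^2 + 0.207^2 + 0.259^2)
= sqrt(0.409295)
= 0.6398

0.6398


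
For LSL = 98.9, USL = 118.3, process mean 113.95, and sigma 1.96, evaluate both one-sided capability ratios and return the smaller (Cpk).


Cpu = (USL - mean) / (3*sigma) = (118.3 - 113.95) / (3*1.96) = 0.7398
Cpl = (mean - LSL) / (3*sigma) = (113.95 - 98.9) / (3*1.96) = 2.5595
Cpk = min(Cpu, Cpl) = 0.7398

0.7398


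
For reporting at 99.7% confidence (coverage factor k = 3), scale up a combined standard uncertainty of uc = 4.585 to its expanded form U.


U = k * uc
U = 3 * 4.585
U = 13.7550

13.7550


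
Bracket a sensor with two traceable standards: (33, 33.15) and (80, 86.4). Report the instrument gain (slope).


slope = (y2 - y1) / (x2 - x1)
= (86.4 - 33.15) / (80 - 33)
= 53.2500 / 47
= 1.1330

1.1330


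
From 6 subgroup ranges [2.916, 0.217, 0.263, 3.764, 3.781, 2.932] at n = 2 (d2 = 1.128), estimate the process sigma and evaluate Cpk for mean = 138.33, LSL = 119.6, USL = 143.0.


R_bar = (2.916 + 0.217 + 0.263 + 3.764 + 3.781 + 2.932) / 6 = 2.3121667
sigma = R_bar / d2 = 2.3121667 / 1.128 = 2.0497932
Cp = (USL - LSL)/(6*sigma) = (143.0 - 119.6)/(6*2.0497932) = 1.9026
Cpu = (143.0 - 138.33)/(3*2.0497932) = 0.7594
Cpl = (138.33 - 119.6)/(3*2.0497932) = 3.0458
Cpk = min(Cpu, Cpl) = 0.7594

0.7594


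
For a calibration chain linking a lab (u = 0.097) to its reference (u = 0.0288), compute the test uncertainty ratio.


TUR = u_lab / u_ref
= 0.097 / 0.0288
= 3.3681

3.3681


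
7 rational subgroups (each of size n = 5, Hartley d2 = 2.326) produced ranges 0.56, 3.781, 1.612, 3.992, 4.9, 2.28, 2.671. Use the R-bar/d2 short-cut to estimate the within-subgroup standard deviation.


R_bar = (0.56 + 3.781 + 1.612 + 3.992 + 4.9 + 2.28 + 2.671) / 7
R_bar = 19.796 / 7 = 2.828
sigma_hat = R_bar / d2 = 2.828 / 2.326 = 1.2158

1.2158


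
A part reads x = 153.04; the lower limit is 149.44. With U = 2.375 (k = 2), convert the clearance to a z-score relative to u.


u = U / k = 2.375 / 2 = 1.1875
margin = |LSL - x| = |149.44 - 153.04| = 3.6
z = margin / u = 3.6 / 1.1875
z = 3.0316

3.0316


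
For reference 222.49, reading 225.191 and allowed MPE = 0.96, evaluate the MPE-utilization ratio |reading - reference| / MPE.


e = indication - reference = 225.191 - 222.49 = 2.7010
|e| = 2.7010
ratio = |e| / MPE = 2.7010 / 0.96
ratio = 2.8135

2.8135


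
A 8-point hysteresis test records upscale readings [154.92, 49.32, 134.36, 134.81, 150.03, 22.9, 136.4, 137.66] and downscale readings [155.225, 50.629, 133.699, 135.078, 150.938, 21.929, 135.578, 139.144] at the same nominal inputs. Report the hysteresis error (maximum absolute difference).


|154.92 - 155.225| = 0.3050
|49.32 - 50.629| = 1.3090
|134.36 - 133.699| = 0.6610
|134.81 - 135.078| = 0.2680
|150.03 - 150.938| = 0.9080
|22.9 - 21.929| = 0.9710
|136.4 - 135.578| = 0.8220
|137.66 - 139.144| = 1.4840
hysteresis = max(diffs) = 1.4840

1.4840


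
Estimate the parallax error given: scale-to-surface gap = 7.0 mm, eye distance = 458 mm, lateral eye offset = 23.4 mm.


error = h * offset / d
= 7.0 * 23.4 / 458
= 0.3576

0.3576


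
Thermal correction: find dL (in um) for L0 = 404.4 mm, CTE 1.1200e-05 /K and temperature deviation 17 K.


dL = L * alpha * dT
= 404.4 * 1.1200e-05 * 17
= 0.0769978 mm
dL_um = 0.0769978 * 1000 = 76.9978 um

76.9978


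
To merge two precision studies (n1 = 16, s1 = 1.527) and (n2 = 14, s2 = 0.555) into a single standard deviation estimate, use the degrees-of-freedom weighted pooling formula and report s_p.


s_p = sqrt(((n1-1)*s1^2 + (n2-1)*s2^2) / (n1+n2-2))
numerator = (16-1)*1.527^2 + (14-1)*0.555^2 = 34.975935 + 4.004325 = 38.98026
denominator = 16 + 14 - 2 = 28
s_p^2 = 38.98026 / 28 = 1.3921521
s_p = sqrt(1.3921521) = 1.1799

1.1799


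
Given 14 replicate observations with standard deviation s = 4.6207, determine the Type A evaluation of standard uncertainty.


u_A = s / sqrt(n)
u_A = 4.6207 / sqrt(14)
u_A = 4.6207 / 3.7416574
u_A = 1.2349

1.2349


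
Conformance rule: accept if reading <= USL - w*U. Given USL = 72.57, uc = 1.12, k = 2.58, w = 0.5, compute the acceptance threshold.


U = k * uc = 2.58 * 1.12 = 2.8896
guard band g = w * U = 0.5 * 2.8896 = 1.4448
AL = USL - g = 72.57 - 1.4448
AL = 71.1252

71.1252


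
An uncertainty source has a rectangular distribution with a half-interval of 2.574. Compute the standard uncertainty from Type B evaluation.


u_B = half_width / sqrt(3)
u_B = 2.574 / 1.7320508
u_B = 1.4861

1.4861


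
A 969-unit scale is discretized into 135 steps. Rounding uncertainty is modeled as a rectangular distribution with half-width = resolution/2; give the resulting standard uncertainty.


resolution = range / divisions
resolution = 969 / 135 = 7.1777778
u_res = resolution / (2*sqrt(3))
u_res = 7.1777778 / 3.4641016
u_res = 2.0720

2.0720


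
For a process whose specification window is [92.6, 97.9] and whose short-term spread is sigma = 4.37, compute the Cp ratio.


Cp = (USL - LSL) / (6 * sigma)
= (97.9 - 92.6) / (6 * 4.37)
= 5.3000 / 26.2200
= 0.2021

0.2021


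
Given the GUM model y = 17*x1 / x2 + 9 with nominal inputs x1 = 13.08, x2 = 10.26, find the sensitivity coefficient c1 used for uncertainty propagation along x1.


y = 17*x1 / x2 + 9
dy/dx1 = 17/x2
Evaluate at x2 = 10.26: c1 = 17 / 10.26
c1 = 1.6569

1.6569


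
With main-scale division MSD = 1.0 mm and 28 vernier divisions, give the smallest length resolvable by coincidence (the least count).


LC = MSD / n_div
= 1.0 / 28
= 0.0357

0.0357


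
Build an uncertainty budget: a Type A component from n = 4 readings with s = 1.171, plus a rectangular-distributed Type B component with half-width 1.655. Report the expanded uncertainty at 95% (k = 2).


u_A = s / sqrt(n) = 1.171 / sqrt(4) = 0.5855
u_B = half_width / sqrt(3) = 1.655 / sqrt(3) = 0.9555147
uc = sqrt(u_A^2 + u_B^2) = sqrt(0.5855^2 + 0.9555147^2) = 1.1206331
U = k * uc = 2 * 1.1206331
U = 2.2413

2.2413


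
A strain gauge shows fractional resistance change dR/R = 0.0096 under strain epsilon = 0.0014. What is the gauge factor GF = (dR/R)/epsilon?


GF = (dR/R) / epsilon
= 0.0096 / 0.0014
= 6.8571

6.8571


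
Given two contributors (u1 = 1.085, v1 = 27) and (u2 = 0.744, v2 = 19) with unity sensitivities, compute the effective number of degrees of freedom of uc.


uc = sqrt(u1^2 + u2^2) = sqrt(1.085^2 + 0.744^2) = 1.3155839
v_eff = uc^4 / (u1^4/v1 + u2^4/v2)
= 1.3155839^4 / (1.085^4/27 + 0.744^4/19)
= 2.9955336 / 0.067454527
v_eff = 44.4082

44.4082


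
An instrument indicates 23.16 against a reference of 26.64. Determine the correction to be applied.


Correction = standard - reading
= 26.64 - 23.16
= 3.4800

3.4800


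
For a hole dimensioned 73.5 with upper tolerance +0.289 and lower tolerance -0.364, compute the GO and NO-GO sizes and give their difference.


GO = nominal - lower_tol (smallest hole = maximum material condition)
GO = 73.5 - 0.364 = 73.136
NO-GO = nominal + upper_tol (largest hole = least material condition)
NO-GO = 73.5 + 0.289 = 73.789
spread = NO-GO - GO = 73.789 - 73.136 = 0.6530

0.6530


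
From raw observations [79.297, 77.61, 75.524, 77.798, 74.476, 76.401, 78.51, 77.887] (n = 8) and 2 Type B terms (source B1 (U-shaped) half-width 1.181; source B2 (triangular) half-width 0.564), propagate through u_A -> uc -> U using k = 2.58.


mean = (79.297 + 77.61 + 75.524 + 77.798 + 74.476 + 76.401 + 78.51 + 77.887) / 8 = 77.187875
s = sqrt(sum((x - mean)^2)/(n-1)) = 1.6025675
u_A = s / sqrt(n) = 1.6025675 / sqrt(8) = 0.56659317
u_B1 = 1.181 / sqrt(2) = 0.83509311
u_B2 = 0.564 / sqrt(6) = 0.23025204
uc = sqrt(0.56659317^2 + 0.83509311^2 + 0.23025204^2) = 1.0350963
U = k * uc = 2.58 * 1.0350963
U = 2.6705

2.6705


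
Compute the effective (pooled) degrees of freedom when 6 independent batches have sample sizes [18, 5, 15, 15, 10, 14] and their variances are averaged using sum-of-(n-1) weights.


nu = sum_i (n_i - 1)
nu = ((18 - 1) + (5 - 1) + (15 - 1) + (15 - 1) + (10 - 1) + (14 - 1))
nu = 17 + 4 + 14 + 14 + 9 + 13
nu = 71

71


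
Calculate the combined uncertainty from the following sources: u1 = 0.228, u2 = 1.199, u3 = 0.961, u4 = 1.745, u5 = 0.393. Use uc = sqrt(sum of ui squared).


uc = sqrt(0.228^2 + 1.199^2 + 0.961^2 + 1.745^2 + 0.393^2)
uc = sqrt(5.61258)
uc = 2.3691

2.3691


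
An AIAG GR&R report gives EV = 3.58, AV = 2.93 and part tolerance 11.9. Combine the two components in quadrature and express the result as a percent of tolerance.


GRR = sqrt(EV^2 + AV^2) = sqrt(3.58^2 + 2.93^2) = 4.6261539
%GRR = GRR / tol * 100 = 4.6261539 / 11.9 * 100
%GRR = 38.8752

38.8752


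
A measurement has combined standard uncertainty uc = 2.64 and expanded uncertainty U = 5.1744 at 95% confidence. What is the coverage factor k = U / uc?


k = U / uc
k = 5.1744 / 2.64
k = 1.96

1.96


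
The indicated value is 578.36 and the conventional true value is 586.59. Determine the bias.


Systematic error = measured - true
= 578.36 - 586.59
= -8.2300

-8.2300


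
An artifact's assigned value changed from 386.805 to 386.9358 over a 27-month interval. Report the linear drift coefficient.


rate = (v2 - v1) / months
= (386.9358 - 386.805) / 27
= 0.1308 / 27
= 0.0048

0.0048


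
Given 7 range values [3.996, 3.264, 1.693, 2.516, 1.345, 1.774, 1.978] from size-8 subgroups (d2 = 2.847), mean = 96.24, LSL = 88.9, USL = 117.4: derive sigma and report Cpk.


R_bar = (3.996 + 3.264 + 1.693 + 2.516 + 1.345 + 1.774 + 1.978) / 7 = 2.3665714
sigma = R_bar / d2 = 2.3665714 / 2.847 = 0.83125093
Cp = (USL - LSL)/(6*sigma) = (117.4 - 88.9)/(6*0.83125093) = 5.7143
Cpu = (117.4 - 96.24)/(3*0.83125093) = 8.4852
Cpl = (96.24 - 88.9)/(3*0.83125093) = 2.9434
Cpk = min(Cpu, Cpl) = 2.9434

2.9434


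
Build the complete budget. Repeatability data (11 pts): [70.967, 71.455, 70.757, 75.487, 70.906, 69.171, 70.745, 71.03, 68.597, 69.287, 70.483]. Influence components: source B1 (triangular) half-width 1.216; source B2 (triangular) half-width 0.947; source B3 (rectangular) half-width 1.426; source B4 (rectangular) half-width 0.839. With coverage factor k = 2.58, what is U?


mean = (70.967 + 71.455 + 70.757 + 75.487 + 70.906 + 69.171 + 70.745 + 71.03 + 68.597 + 69.287 + 70.483) / 11 = 70.80772727
s = sqrt(sum((x - mean)^2)/(n-1)) = 1.7997151
u_A = s / sqrt(n) = 1.7997151 / sqrt(11) = 0.54263452
u_B1 = 1.216 / sqrt(6) = 0.49642992
u_B2 = 0.947 / sqrt(6) = 0.38661113
u_B3 = 1.426 / sqrt(3) = 0.82330148
u_B4 = 0.839 / sqrt(3) = 0.48439688
uc = sqrt(0.54263452^2 + 0.49642992^2 + 0.38661113^2 + 0.82330148^2 + 0.48439688^2) = 1.2660287
U = k * uc = 2.58 * 1.2660287
U = 3.2664

3.2664


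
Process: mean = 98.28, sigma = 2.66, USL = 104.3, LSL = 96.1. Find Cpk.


Cpu = (USL - mean) / (3*sigma) = (104.3 - 98.28) / (3*2.66) = 0.7544
Cpl = (mean - LSL) / (3*sigma) = (98.28 - 96.1) / (3*2.66) = 0.2732
Cpk = min(Cpu, Cpl) = 0.2732

0.2732


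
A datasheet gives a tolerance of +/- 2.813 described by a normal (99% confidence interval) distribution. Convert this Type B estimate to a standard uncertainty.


u_B = half_width / 2.576
u_B = 2.813 / 2.576
u_B = 1.0920

1.0920


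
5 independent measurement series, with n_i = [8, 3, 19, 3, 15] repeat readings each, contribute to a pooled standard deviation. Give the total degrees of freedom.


nu = sum_i (n_i - 1)
nu = ((8 - 1) + (3 - 1) + (19 - 1) + (3 - 1) + (15 - 1))
nu = 7 + 2 + 18 + 2 + 14
nu = 43

43


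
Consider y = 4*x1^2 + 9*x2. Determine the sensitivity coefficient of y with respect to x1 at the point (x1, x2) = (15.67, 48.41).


y = 4*x1^2 + 9*x2
dy/dx1 = 2*4*x1
Evaluate at x1 = 15.67: c1 = 8 * 15.67
c1 = 125.3600

125.3600


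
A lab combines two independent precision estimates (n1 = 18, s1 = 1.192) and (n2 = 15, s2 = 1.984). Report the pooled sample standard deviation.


s_p = sqrt(((n1-1)*s1^2 + (n2-1)*s2^2) / (n1+n2-2))
numerator = (18-1)*1.192^2 + (15-1)*1.984^2 = 24.154688 + 55.107584 = 79.262272
denominator = 18 + 15 - 2 = 31
s_p^2 = 79.262272 / 31 = 2.5568475
s_p = sqrt(2.5568475) = 1.5990

1.5990


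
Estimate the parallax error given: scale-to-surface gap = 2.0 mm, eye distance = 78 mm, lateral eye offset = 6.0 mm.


error = h * offset / d
= 2.0 * 6.0 / 78
= 0.1538

0.1538


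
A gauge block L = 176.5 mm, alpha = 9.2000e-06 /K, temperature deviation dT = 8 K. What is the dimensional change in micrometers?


dL = L * alpha * dT
= 176.5 * 9.2000e-06 * 8
= 0.0129904 mm
dL_um = 0.0129904 * 1000 = 12.9904 um

12.9904


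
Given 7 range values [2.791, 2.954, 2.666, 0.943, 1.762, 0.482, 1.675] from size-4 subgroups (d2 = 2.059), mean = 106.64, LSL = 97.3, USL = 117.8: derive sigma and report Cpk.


R_bar = (2.791 + 2.954 + 2.666 + 0.943 + 1.762 + 0.482 + 1.675) / 7 = 1.8961429
sigma = R_bar / d2 = 1.8961429 / 2.059 = 0.92090476
Cp = (USL - LSL)/(6*sigma) = (117.8 - 97.3)/(6*0.92090476) = 3.7101
Cpu = (117.8 - 106.64)/(3*0.92090476) = 4.0395
Cpl = (106.64 - 97.3)/(3*0.92090476) = 3.3807
Cpk = min(Cpu, Cpl) = 3.3807

3.3807


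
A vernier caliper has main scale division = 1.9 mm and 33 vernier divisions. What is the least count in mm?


LC = MSD / n_div
= 1.9 / 33
= 0.0576

0.0576


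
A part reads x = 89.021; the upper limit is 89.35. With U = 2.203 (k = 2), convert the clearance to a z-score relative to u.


u = U / k = 2.203 / 2 = 1.1015
margin = |USL - x| = |89.35 - 89.021| = 0.329
z = margin / u = 0.329 / 1.1015
z = 0.2987

0.2987


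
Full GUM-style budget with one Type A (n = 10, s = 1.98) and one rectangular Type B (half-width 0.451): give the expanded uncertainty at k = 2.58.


u_A = s / sqrt(n) = 1.98 / sqrt(10) = 0.62613098
u_B = half_width / sqrt(3) = 0.451 / sqrt(3) = 0.26038497
uc = sqrt(u_A^2 + u_B^2) = sqrt(0.62613098^2 + 0.26038497^2) = 0.67811528
U = k * uc = 2.58 * 0.67811528
U = 1.7495

1.7495


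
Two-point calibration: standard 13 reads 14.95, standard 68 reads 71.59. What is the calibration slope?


slope = (y2 - y1) / (x2 - x1)
= (71.59 - 14.95) / (68 - 13)
= 56.6400 / 55
= 1.0298

1.0298


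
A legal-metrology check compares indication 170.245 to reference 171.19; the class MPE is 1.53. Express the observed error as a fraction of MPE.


e = indication - reference = 170.245 - 171.19 = -0.9450
|e| = 0.9450
ratio = |e| / MPE = 0.9450 / 1.53
ratio = 0.6176

0.6176


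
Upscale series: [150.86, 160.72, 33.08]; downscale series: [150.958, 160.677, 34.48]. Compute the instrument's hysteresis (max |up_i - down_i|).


|150.86 - 150.958| = 0.0980
|160.72 - 160.677| = 0.0430
|33.08 - 34.48| = 1.4000
hysteresis = max(diffs) = 1.4000

1.4000


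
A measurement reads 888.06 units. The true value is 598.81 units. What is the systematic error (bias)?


Systematic error = measured - true
= 888.06 - 598.81
= 289.2500

289.2500


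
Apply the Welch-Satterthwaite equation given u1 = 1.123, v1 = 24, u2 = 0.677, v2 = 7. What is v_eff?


uc = sqrt(u1^2 + u2^2) = sqrt(1.123^2 + 0.677^2) = 1.3112811
v_eff = uc^4 / (u1^4/v1 + u2^4/v2)
= 1.3112811^4 / (1.123^4/24 + 0.677^4/7)
= 2.9565362 / 0.096277951
v_eff = 30.7083

30.7083


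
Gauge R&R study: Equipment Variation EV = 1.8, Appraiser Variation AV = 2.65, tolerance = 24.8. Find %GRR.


GRR = sqrt(EV^2 + AV^2) = sqrt(1.8^2 + 2.65^2) = 3.2035137
%GRR = GRR / tol * 100 = 3.2035137 / 24.8 * 100
%GRR = 12.9174

12.9174


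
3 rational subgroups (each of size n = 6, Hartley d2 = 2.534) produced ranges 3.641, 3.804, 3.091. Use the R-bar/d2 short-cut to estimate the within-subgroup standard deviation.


R_bar = (3.641 + 3.804 + 3.091) / 3
R_bar = 10.536 / 3 = 3.512
sigma_hat = R_bar / d2 = 3.512 / 2.534 = 1.3860

1.3860


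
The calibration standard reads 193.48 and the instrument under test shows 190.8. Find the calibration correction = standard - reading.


Correction = standard - reading
= 193.48 - 190.8
= 2.6800

2.6800


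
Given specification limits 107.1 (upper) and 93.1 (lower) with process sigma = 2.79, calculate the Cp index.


Cp = (USL - LSL) / (6 * sigma)
= (107.1 - 93.1) / (6 * 2.79)
= 14.0000 / 16.7400
= 0.8363

0.8363


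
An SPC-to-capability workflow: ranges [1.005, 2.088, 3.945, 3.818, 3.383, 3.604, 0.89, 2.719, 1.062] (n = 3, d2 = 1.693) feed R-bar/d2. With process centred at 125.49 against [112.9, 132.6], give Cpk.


R_bar = (1.005 + 2.088 + 3.945 + 3.818 + 3.383 + 3.604 + 0.89 + 2.719 + 1.062) / 9 = 2.5015556
sigma = R_bar / d2 = 2.5015556 / 1.693 = 1.4775875
Cp = (USL - LSL)/(6*sigma) = (132.6 - 112.9)/(6*1.4775875) = 2.2221
Cpu = (132.6 - 125.49)/(3*1.4775875) = 1.6040
Cpl = (125.49 - 112.9)/(3*1.4775875) = 2.8402
Cpk = min(Cpu, Cpl) = 1.6040

1.6040


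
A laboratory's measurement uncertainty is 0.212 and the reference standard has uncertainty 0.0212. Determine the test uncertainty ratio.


TUR = u_lab / u_ref
= 0.212 / 0.0212
= 10.0000

10.0000


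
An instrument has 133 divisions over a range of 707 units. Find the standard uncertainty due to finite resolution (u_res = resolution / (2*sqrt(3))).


resolution = range / divisions
resolution = 707 / 133 = 5.3157895
u_res = resolution / (2*sqrt(3))
u_res = 5.3157895 / 3.4641016
u_res = 1.5345

1.5345


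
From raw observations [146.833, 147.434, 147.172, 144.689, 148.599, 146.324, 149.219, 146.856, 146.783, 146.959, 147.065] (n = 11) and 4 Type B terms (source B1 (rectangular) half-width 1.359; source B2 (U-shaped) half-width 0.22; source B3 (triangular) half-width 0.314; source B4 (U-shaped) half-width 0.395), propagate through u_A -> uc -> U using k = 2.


mean = (146.833 + 147.434 + 147.172 + 144.689 + 148.599 + 146.324 + 149.219 + 146.856 + 146.783 + 146.959 + 147.065) / 11 = 147.0848182
s = sqrt(sum((x - mean)^2)/(n-1)) = 1.1627073
u_A = s / sqrt(n) = 1.1627073 / sqrt(11) = 0.35056944
u_B1 = 1.359 / sqrt(3) = 0.78461902
u_B2 = 0.22 / sqrt(2) = 0.15556349
u_B3 = 0.314 / sqrt(6) = 0.12818996
u_B4 = 0.395 / sqrt(2) = 0.27930718
uc = sqrt(0.35056944^2 + 0.78461902^2 + 0.15556349^2 + 0.12818996^2 + 0.27930718^2) = 0.92583536
U = k * uc = 2 * 0.92583536
U = 1.8517

1.8517


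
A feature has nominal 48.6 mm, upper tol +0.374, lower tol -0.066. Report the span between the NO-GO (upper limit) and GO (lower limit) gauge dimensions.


GO = nominal - lower_tol (smallest hole = maximum material condition)
GO = 48.6 - 0.066 = 48.534
NO-GO = nominal + upper_tol (largest hole = least material condition)
NO-GO = 48.6 + 0.374 = 48.974
spread = NO-GO - GO = 48.974 - 48.534 = 0.4400

0.4400


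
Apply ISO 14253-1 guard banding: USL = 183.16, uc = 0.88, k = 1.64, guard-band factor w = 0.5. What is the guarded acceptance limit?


U = k * uc = 1.64 * 0.88 = 1.4432
guard band g = w * U = 0.5 * 1.4432 = 0.7216
AL = USL - g = 183.16 - 0.7216
AL = 182.4384

182.4384


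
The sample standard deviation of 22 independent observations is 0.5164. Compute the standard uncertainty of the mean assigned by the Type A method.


u_A = s / sqrt(n)
u_A = 0.5164 / sqrt(22)
u_A = 0.5164 / 4.6904158
u_A = 0.1101

0.1101


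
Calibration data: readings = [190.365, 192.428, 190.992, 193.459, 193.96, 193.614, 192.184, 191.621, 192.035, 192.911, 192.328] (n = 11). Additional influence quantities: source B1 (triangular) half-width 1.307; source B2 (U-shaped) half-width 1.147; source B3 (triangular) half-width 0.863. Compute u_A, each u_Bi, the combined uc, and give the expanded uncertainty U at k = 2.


mean = (190.365 + 192.428 + 190.992 + 193.459 + 193.96 + 193.614 + 192.184 + 191.621 + 192.035 + 192.911 + 192.328) / 11 = 192.3542727
s = sqrt(sum((x - mean)^2)/(n-1)) = 1.1037833
u_A = s / sqrt(n) = 1.1037833 / sqrt(11) = 0.33280319
u_B1 = 1.307 / sqrt(6) = 0.53358052
u_B2 = 1.147 / sqrt(2) = 0.81105148
u_B3 = 0.863 / sqrt(6) = 0.35231827
uc = sqrt(0.33280319^2 + 0.53358052^2 + 0.81105148^2 + 0.35231827^2) = 1.0850801
U = k * uc = 2 * 1.0850801
U = 2.1702

2.1702


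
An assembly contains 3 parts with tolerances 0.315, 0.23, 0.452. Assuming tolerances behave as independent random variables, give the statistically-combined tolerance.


RSS = sqrt(0.315^2 + 0.23^2 + 0.452^2)
= sqrt(0.356429)
= 0.5970

0.5970


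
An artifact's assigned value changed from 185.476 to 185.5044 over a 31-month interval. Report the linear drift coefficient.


rate = (v2 - v1) / months
= (185.5044 - 185.476) / 31
= 0.0284 / 31
= 9.1613e-04

9.1613e-04


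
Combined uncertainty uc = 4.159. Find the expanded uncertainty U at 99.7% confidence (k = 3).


U = k * uc
U = 3 * 4.159
U = 12.4770

12.4770


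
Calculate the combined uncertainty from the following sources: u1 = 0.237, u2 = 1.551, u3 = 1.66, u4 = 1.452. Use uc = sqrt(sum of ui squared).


uc = sqrt(0.237^2 + 1.551^2 + 1.66^2 + 1.452^2)
uc = sqrt(7.325674)
uc = 2.7066

2.7066


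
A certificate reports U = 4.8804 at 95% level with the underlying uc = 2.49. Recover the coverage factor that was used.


k = U / uc
k = 4.8804 / 2.49
k = 1.96

1.96


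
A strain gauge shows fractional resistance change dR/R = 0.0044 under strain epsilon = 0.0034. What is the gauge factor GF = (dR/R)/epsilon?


GF = (dR/R) / epsilon
= 0.0044 / 0.0034
= 1.2941

1.2941


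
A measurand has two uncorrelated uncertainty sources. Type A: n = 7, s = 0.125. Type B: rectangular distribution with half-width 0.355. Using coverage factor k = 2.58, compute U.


u_A = s / sqrt(n) = 0.125 / sqrt(7) = 0.047245559
u_B = half_width / sqrt(3) = 0.355 / sqrt(3) = 0.20495935
uc = sqrt(u_A^2 + u_B^2) = sqrt(0.047245559^2 + 0.20495935^2) = 0.21033421
U = k * uc = 2.58 * 0.21033421
U = 0.5427

0.5427


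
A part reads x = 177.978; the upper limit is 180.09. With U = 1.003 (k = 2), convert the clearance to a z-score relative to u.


u = U / k = 1.003 / 2 = 0.5015
margin = |USL - x| = |180.09 - 177.978| = 2.112
z = margin / u = 2.112 / 0.5015
z = 4.2114

4.2114


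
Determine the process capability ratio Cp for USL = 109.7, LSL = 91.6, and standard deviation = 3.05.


Cp = (USL - LSL) / (6 * sigma)
= (109.7 - 91.6) / (6 * 3.05)
= 18.1000 / 18.3000
= 0.9891

0.9891


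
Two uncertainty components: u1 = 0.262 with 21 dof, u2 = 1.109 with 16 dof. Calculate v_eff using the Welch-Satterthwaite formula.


uc = sqrt(u1^2 + u2^2) = sqrt(0.262^2 + 1.109^2) = 1.1395284
v_eff = uc^4 / (u1^4/v1 + u2^4/v2)
= 1.1395284^4 / (0.262^4/21 + 1.109^4/16)
= 1.6861671 / 0.094762336
v_eff = 17.7936

17.7936


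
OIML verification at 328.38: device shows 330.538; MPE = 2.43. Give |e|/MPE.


e = indication - reference = 330.538 - 328.38 = 2.1580
|e| = 2.1580
ratio = |e| / MPE = 2.1580 / 2.43
ratio = 0.8881

0.8881


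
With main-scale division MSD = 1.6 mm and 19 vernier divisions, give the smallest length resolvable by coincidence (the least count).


LC = MSD / n_div
= 1.6 / 19
= 0.0842

0.0842


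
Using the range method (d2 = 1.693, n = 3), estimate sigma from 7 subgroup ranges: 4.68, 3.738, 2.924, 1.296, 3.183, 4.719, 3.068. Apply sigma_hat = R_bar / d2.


R_bar = (4.68 + 3.738 + 2.924 + 1.296 + 3.183 + 4.719 + 3.068) / 7
R_bar = 23.608 / 7 = 3.3725714
sigma_hat = R_bar / d2 = 3.3725714 / 1.693 = 1.9921

1.9921


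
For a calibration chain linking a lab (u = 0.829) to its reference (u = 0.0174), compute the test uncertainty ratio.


TUR = u_lab / u_ref
= 0.829 / 0.0174
= 47.6437

47.6437


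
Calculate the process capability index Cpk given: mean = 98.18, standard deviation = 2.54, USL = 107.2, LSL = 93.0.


Cpu = (USL - mean) / (3*sigma) = (107.2 - 98.18) / (3*2.54) = 1.1837
Cpl = (mean - LSL) / (3*sigma) = (98.18 - 93.0) / (3*2.54) = 0.6798
Cpk = min(Cpu, Cpl) = 0.6798

0.6798


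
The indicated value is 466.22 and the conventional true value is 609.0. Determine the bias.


Systematic error = measured - true
= 466.22 - 609.0
= -142.7800

-142.7800


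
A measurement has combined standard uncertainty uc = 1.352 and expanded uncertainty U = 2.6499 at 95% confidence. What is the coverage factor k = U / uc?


k = U / uc
k = 2.6499 / 1.352
k = 1.96

1.96


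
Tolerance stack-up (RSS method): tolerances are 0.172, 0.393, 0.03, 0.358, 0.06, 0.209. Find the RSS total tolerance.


RSS = sqrt(0.172^2 + 0.393^2 + 0.03^2 + 0.358^2 + 0.06^2 + 0.209^2)
= sqrt(0.360378)
= 0.6003

0.6003


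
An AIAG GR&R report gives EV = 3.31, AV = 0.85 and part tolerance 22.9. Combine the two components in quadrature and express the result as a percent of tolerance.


GRR = sqrt(EV^2 + AV^2) = sqrt(3.31^2 + 0.85^2) = 3.4173967
%GRR = GRR / tol * 100 = 3.4173967 / 22.9 * 100
%GRR = 14.9231

14.9231


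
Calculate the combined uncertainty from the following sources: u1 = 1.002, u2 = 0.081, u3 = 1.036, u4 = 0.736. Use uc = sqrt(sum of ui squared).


uc = sqrt(1.002^2 + 0.081^2 + 1.036^2 + 0.736^2)
uc = sqrt(2.625557)
uc = 1.6204

1.6204


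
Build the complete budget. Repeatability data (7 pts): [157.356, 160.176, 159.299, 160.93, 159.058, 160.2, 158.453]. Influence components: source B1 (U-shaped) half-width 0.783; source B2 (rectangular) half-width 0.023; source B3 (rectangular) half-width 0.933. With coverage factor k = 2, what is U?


mean = (157.356 + 160.176 + 159.299 + 160.93 + 159.058 + 160.2 + 158.453) / 7 = 159.3531429
s = sqrt(sum((x - mean)^2)/(n-1)) = 1.2089677
u_A = s / sqrt(n) = 1.2089677 / sqrt(7) = 0.45694684
u_B1 = 0.783 / sqrt(2) = 0.55366461
u_B2 = 0.023 / sqrt(3) = 0.013279056
u_B3 = 0.933 / sqrt(3) = 0.5386678
uc = sqrt(0.45694684^2 + 0.55366461^2 + 0.013279056^2 + 0.5386678^2) = 0.89759916
U = k * uc = 2 * 0.89759916
U = 1.7952

1.7952
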